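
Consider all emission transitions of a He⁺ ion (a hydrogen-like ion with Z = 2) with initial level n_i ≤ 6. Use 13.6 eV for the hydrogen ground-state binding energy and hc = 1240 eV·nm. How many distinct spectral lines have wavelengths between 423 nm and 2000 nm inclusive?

Enumerate all n_i → n_f pairs with 1 ≤ n_f < n_i ≤ 6 and compute λ = 1240 / [13.6·4·(1/n_f² − 1/n_i²)].
Lines falling in [423, 2000] nm: 4→3 (468.9 nm), 6→4 (656.5 nm), 5→4 (1013 nm), 6→5 (1865 nm).

4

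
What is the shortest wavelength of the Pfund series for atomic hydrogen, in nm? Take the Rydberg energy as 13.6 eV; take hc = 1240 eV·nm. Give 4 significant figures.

The Pfund series has lower level n_f = 5; the series limit corresponds to n_i → ∞.
ΔE_max = 13.6 × 1 / 5² = 0.5440 eV.
λ_min = 1240 / 0.5440 = 2279 nm.

2279 nm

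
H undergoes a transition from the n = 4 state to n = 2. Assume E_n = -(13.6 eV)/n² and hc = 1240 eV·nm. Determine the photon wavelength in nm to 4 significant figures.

486.3 nm

ΔE = 13.60 × (1/2² − 1/4²) = 13.60 × 0.1875 = 2.550 eV.
λ = hc/ΔE = 1240 / 2.550 = 486.3 nm.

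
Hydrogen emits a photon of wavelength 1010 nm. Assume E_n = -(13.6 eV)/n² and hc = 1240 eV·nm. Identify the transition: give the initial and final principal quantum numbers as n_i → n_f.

The photon energy is ΔE = hc/λ = 1240 / 1010 = 1.228 eV.
With Z = 1, ΔE = 13.60 × (1/n_f² − 1/n_i²), so 1/n_f² − 1/n_i² = 0.09027.
Trying n_f = 3 gives 1/n_i² = 0.02084, i.e. n_i ≈ 7; this pair matches.

n_i = 7, n_f = 3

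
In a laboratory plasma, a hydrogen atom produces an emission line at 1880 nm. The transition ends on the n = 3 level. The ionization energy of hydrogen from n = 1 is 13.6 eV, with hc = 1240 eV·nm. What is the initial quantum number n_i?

n_i = 4

The photon energy is ΔE = hc/λ = 1240 / 1880 = 0.6596 eV.
With Z = 1, ΔE = 13.60 × (1/n_f² − 1/n_i²), so 1/n_f² − 1/n_i² = 0.04850.
With n_f = 3: 1/n_i² = 1/9 − 0.04850 = 0.06261, so n_i ≈ 4.00.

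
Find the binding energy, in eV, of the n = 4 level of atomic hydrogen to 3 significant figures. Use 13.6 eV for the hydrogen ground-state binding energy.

0.850 eV

E_4 = −13.60/16 = −0.850 eV, so ionization (to E = 0) requires 0.850 eV.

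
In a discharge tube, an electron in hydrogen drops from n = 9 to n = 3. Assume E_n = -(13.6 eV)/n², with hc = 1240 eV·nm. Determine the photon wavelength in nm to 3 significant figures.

ΔE = 13.60 × (1/3² − 1/9²) = 13.60 × 0.09877 = 1.343 eV.
λ = hc/ΔE = 1240 / 1.343 = 923 nm.

923 nm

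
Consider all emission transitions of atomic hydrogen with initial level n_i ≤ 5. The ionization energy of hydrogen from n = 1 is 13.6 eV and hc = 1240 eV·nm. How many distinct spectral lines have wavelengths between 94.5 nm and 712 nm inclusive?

7

Enumerate all n_i → n_f pairs with 1 ≤ n_f < n_i ≤ 5 and compute λ = 1240 / [13.6·1·(1/n_f² − 1/n_i²)].
Lines falling in [94.5, 712] nm: 5→1 (94.98 nm), 4→1 (97.25 nm), 3→1 (102.6 nm), 2→1 (121.6 nm), 5→2 (434.2 nm), 4→2 (486.3 nm), 3→2 (656.5 nm).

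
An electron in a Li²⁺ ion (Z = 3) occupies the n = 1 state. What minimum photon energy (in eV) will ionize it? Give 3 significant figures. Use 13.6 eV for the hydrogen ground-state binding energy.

E_n = −13.6 Z²/n² = −122.4/n² eV for Z = 3.
E_1 = −122.4/1 = −122 eV, so ionization (to E = 0) requires 122 eV.

122 eV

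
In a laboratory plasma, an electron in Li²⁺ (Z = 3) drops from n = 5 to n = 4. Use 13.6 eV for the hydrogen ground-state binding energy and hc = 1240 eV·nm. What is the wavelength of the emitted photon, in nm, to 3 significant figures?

For Z = 3 the level energies scale as Z², so the effective Rydberg energy is 13.6 × 9 = 122.4 eV.
ΔE = 122.4 × (1/4² − 1/5²) = 122.4 × 0.02250 = 2.754 eV.
λ = hc/ΔE = 1240 / 2.754 = 450 nm.

450 nm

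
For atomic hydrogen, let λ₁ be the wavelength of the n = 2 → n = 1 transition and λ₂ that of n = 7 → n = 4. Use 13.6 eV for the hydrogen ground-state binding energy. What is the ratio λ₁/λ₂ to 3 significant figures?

λ ∝ 1/ΔE ∝ 1/(1/n_f² − 1/n_i²), and the Z² and hc factors cancel in the ratio.
λ₁/λ₂ = (1/4² − 1/7²)/(1/1² − 1/2²) = 0.04209/0.7500 = 0.0561.

0.0561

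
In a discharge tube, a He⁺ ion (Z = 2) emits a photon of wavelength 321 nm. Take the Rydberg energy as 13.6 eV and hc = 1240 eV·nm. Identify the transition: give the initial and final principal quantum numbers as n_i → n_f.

n_i = 5, n_f = 3

The photon energy is ΔE = hc/λ = 1240 / 321 = 3.863 eV.
With Z = 2, ΔE = 54.40 × (1/n_f² − 1/n_i²), so 1/n_f² − 1/n_i² = 0.07101.
Trying n_f = 3 gives 1/n_i² = 0.04010, i.e. n_i ≈ 5; this pair matches.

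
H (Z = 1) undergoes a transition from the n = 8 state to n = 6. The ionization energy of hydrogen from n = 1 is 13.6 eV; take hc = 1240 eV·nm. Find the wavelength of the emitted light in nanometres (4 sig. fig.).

ΔE = 13.60 × (1/6² − 1/8²) = 13.60 × 0.01215 = 0.1653 eV.
λ = hc/ΔE = 1240 / 0.1653 = 7503 nm.

7503 nm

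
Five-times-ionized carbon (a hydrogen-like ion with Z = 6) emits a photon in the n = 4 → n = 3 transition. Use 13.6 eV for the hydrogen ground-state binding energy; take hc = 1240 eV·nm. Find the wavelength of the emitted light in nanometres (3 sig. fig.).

For Z = 6 the level energies scale as Z², so the effective Rydberg energy is 13.6 × 36 = 489.6 eV.
ΔE = 489.6 × (1/3² − 1/4²) = 489.6 × 0.04861 = 23.80 eV.
λ = hc/ΔE = 1240 / 23.80 = 52.1 nm.

52.1 nm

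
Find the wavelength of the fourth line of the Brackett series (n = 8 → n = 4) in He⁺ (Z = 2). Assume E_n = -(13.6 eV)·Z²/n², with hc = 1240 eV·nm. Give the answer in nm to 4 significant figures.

486.3 nm

The Brackett series terminates on n_f = 4; the fourth line has n_i = 4+4 = 8.
ΔE = 54.40 × (1/4² − 1/8²) = 2.550 eV.
λ = 1240 / 2.550 = 486.3 nm.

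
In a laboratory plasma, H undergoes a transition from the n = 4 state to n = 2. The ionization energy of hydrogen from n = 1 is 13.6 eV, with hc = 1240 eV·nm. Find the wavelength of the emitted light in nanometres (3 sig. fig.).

ΔE = 13.60 × (1/2² − 1/4²) = 13.60 × 0.1875 = 2.550 eV.
λ = hc/ΔE = 1240 / 2.550 = 486 nm.

486 nm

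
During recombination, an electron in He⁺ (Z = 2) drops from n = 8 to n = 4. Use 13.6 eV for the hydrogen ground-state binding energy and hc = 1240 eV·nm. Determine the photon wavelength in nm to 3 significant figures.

486 nm

For Z = 2 the level energies scale as Z², so the effective Rydberg energy is 13.6 × 4 = 54.40 eV.
ΔE = 54.40 × (1/4² − 1/8²) = 54.40 × 0.04688 = 2.550 eV.
λ = hc/ΔE = 1240 / 2.550 = 486 nm.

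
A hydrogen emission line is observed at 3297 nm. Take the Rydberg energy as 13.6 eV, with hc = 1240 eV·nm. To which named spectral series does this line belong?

ΔE = 1240/3297 = 0.3761 eV.
This matches 13.6 × (1/5² − 1/9²), so n_f = 5: the Pfund series.

Pfund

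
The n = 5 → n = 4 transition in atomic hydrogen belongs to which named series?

Brackett

The series is set by the lower level: n_f = 4 is the Brackett series.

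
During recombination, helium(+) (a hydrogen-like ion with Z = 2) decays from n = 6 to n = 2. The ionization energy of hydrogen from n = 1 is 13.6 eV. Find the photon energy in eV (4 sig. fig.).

12.09 eV

The Bohr energies scale as Z², so for Z = 2: E_n = −54.40/n² eV.
E_6 = −54.40/36 = −1.511 eV and E_2 = −54.40/4 = −13.60 eV.
The photon energy is |E_6 − E_2| = 12.09 eV.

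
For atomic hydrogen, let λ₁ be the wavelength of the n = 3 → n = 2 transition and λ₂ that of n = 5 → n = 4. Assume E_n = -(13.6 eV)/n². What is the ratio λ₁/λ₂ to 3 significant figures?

0.162

λ ∝ 1/ΔE ∝ 1/(1/n_f² − 1/n_i²), and the Z² and hc factors cancel in the ratio.
λ₁/λ₂ = (1/4² − 1/5²)/(1/2² − 1/3²) = 0.02250/0.1389 = 0.162.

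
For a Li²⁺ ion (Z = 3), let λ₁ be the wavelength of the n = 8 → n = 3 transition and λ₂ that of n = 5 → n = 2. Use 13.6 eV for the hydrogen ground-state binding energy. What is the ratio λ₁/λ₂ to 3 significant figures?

λ ∝ 1/ΔE ∝ 1/(1/n_f² − 1/n_i²), and the Z² and hc factors cancel in the ratio.
λ₁/λ₂ = (1/2² − 1/5²)/(1/3² − 1/8²) = 0.2100/0.09549 = 2.20.

2.20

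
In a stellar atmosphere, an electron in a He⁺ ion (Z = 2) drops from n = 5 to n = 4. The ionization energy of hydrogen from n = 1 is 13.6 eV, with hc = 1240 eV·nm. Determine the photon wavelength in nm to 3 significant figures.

For Z = 2 the level energies scale as Z², so the effective Rydberg energy is 13.6 × 4 = 54.40 eV.
ΔE = 54.40 × (1/4² − 1/5²) = 54.40 × 0.02250 = 1.224 eV.
λ = hc/ΔE = 1240 / 1.224 = 1010 nm.

1010 nm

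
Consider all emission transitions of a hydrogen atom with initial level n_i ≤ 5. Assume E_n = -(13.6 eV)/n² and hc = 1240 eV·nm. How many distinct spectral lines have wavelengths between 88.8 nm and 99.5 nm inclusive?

2

Enumerate all n_i → n_f pairs with 1 ≤ n_f < n_i ≤ 5 and compute λ = 1240 / [13.6·1·(1/n_f² − 1/n_i²)].
Lines falling in [88.8, 99.5] nm: 5→1 (94.98 nm), 4→1 (97.25 nm).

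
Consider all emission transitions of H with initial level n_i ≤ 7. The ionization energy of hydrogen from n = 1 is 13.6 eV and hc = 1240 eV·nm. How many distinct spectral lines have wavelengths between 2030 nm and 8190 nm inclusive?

Enumerate all n_i → n_f pairs with 1 ≤ n_f < n_i ≤ 7 and compute λ = 1240 / [13.6·1·(1/n_f² − 1/n_i²)].
Lines falling in [2030, 8190] nm: 7→4 (2166 nm), 6→4 (2626 nm), 5→4 (4052 nm), 7→5 (4654 nm), 6→5 (7460 nm).

5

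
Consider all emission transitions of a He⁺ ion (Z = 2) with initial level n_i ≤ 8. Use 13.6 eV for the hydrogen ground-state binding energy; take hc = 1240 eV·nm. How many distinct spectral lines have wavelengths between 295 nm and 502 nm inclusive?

Enumerate all n_i → n_f pairs with 1 ≤ n_f < n_i ≤ 8 and compute λ = 1240 / [13.6·4·(1/n_f² − 1/n_i²)].
Lines falling in [295, 502] nm: 5→3 (320.5 nm), 4→3 (468.9 nm), 8→4 (486.3 nm).

3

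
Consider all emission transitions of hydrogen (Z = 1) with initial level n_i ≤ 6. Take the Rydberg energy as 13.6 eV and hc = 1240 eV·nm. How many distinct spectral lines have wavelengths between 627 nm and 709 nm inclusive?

Enumerate all n_i → n_f pairs with 1 ≤ n_f < n_i ≤ 6 and compute λ = 1240 / [13.6·1·(1/n_f² − 1/n_i²)].
Lines falling in [627, 709] nm: 3→2 (656.5 nm).

1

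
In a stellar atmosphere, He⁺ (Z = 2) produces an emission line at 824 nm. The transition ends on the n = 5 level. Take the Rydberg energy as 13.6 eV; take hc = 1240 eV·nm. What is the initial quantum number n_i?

n_i = 9

The photon energy is ΔE = hc/λ = 1240 / 824 = 1.505 eV.
With Z = 2, ΔE = 54.40 × (1/n_f² − 1/n_i²), so 1/n_f² − 1/n_i² = 0.02766.
With n_f = 5: 1/n_i² = 1/25 − 0.02766 = 0.01234, so n_i ≈ 9.00.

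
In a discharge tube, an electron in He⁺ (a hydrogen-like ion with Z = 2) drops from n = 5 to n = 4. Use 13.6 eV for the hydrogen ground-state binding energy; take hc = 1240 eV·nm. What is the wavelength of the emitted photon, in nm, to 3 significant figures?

1010 nm

For Z = 2 the level energies scale as Z², so the effective Rydberg energy is 13.6 × 4 = 54.40 eV.
ΔE = 54.40 × (1/4² − 1/5²) = 54.40 × 0.02250 = 1.224 eV.
λ = hc/ΔE = 1240 / 1.224 = 1010 nm.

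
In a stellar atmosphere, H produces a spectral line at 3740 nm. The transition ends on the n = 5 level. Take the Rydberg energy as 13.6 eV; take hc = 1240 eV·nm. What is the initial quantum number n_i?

n_i = 8

The photon energy is ΔE = hc/λ = 1240 / 3740 = 0.3316 eV.
With Z = 1, ΔE = 13.60 × (1/n_f² − 1/n_i²), so 1/n_f² − 1/n_i² = 0.02438.
With n_f = 5: 1/n_i² = 1/25 − 0.02438 = 0.01562, so n_i ≈ 8.00.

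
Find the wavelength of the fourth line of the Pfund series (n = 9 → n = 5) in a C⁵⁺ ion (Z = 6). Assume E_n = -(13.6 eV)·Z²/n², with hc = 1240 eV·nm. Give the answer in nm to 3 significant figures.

91.6 nm

The Pfund series terminates on n_f = 5; the fourth line has n_i = 5+4 = 9.
ΔE = 489.6 × (1/5² − 1/9²) = 13.54 eV.
λ = 1240 / 13.54 = 91.6 nm.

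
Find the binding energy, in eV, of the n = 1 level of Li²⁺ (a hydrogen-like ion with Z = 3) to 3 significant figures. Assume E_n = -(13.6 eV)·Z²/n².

122 eV

E_n = −13.6 Z²/n² = −122.4/n² eV for Z = 3.
E_1 = −122.4/1 = −122 eV, so ionization (to E = 0) requires 122 eV.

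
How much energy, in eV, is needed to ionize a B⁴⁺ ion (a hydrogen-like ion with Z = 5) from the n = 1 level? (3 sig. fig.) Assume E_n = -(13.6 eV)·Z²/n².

E_n = −13.6 Z²/n² = −340.0/n² eV for Z = 5.
E_1 = −340.0/1 = −340 eV, so ionization (to E = 0) requires 340 eV.

340 eV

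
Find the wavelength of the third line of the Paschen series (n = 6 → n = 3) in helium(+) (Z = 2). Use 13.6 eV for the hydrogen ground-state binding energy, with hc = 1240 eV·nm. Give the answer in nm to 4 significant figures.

The Paschen series terminates on n_f = 3; the third line has n_i = 3+3 = 6.
ΔE = 54.40 × (1/3² − 1/6²) = 4.533 eV.
λ = 1240 / 4.533 = 273.5 nm.

273.5 nm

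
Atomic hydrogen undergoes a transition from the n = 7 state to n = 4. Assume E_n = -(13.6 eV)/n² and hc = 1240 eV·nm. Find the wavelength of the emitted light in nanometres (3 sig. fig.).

2170 nm

ΔE = 13.60 × (1/4² − 1/7²) = 13.60 × 0.04209 = 0.5724 eV.
λ = hc/ΔE = 1240 / 0.5724 = 2170 nm.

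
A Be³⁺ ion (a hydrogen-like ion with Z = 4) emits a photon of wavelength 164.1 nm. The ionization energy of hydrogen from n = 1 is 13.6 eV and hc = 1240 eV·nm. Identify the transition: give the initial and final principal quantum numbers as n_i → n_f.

The photon energy is ΔE = hc/λ = 1240 / 164.1 = 7.556 eV.
With Z = 4, ΔE = 217.6 × (1/n_f² − 1/n_i²), so 1/n_f² − 1/n_i² = 0.03473.
Trying n_f = 4 gives 1/n_i² = 0.02777, i.e. n_i ≈ 6; this pair matches.

n_i = 6, n_f = 4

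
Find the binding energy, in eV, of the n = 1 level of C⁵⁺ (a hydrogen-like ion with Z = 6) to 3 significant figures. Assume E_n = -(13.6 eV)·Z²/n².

E_n = −13.6 Z²/n² = −489.6/n² eV for Z = 6.
E_1 = −489.6/1 = −490 eV, so ionization (to E = 0) requires 490 eV.

490 eV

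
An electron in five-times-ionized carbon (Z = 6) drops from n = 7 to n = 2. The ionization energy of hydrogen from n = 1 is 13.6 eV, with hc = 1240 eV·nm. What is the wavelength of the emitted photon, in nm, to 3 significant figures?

11.0 nm

For Z = 6 the level energies scale as Z², so the effective Rydberg energy is 13.6 × 36 = 489.6 eV.
ΔE = 489.6 × (1/2² − 1/7²) = 489.6 × 0.2296 = 112.4 eV.
λ = hc/ΔE = 1240 / 112.4 = 11.0 nm.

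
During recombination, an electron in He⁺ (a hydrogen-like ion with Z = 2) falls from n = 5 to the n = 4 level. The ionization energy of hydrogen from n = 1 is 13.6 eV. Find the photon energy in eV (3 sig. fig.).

The Bohr energies scale as Z², so for Z = 2: E_n = −54.40/n² eV.
E_5 = −54.40/25 = −2.176 eV and E_4 = −54.40/16 = −3.400 eV.
The photon energy is |E_5 − E_4| = 1.22 eV.

1.22 eV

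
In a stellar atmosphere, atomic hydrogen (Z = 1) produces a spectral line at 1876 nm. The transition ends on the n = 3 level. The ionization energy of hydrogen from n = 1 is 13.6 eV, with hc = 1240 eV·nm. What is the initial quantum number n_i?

The photon energy is ΔE = hc/λ = 1240 / 1876 = 0.6610 eV.
With Z = 1, ΔE = 13.60 × (1/n_f² − 1/n_i²), so 1/n_f² − 1/n_i² = 0.04860.
With n_f = 3: 1/n_i² = 1/9 − 0.04860 = 0.06251, so n_i ≈ 4.00.

n_i = 4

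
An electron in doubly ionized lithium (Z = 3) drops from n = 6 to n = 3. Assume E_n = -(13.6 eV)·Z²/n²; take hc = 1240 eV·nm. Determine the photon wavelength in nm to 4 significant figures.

121.6 nm

For Z = 3 the level energies scale as Z², so the effective Rydberg energy is 13.6 × 9 = 122.4 eV.
ΔE = 122.4 × (1/3² − 1/6²) = 122.4 × 0.08333 = 10.20 eV.
λ = hc/ΔE = 1240 / 10.20 = 121.6 nm.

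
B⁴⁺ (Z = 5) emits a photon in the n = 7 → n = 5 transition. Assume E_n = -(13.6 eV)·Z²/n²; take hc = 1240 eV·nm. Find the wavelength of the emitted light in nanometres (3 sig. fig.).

186 nm

For Z = 5 the level energies scale as Z², so the effective Rydberg energy is 13.6 × 25 = 340.0 eV.
ΔE = 340.0 × (1/5² − 1/7²) = 340.0 × 0.01959 = 6.661 eV.
λ = hc/ΔE = 1240 / 6.661 = 186 nm.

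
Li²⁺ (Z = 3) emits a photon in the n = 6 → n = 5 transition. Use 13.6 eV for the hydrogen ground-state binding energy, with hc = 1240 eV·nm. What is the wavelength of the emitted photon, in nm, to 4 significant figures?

828.9 nm

For Z = 3 the level energies scale as Z², so the effective Rydberg energy is 13.6 × 9 = 122.4 eV.
ΔE = 122.4 × (1/5² − 1/6²) = 122.4 × 0.01222 = 1.496 eV.
λ = hc/ΔE = 1240 / 1.496 = 828.9 nm.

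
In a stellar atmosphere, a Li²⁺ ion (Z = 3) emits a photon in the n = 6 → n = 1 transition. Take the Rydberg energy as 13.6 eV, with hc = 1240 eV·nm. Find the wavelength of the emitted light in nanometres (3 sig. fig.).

10.4 nm

For Z = 3 the level energies scale as Z², so the effective Rydberg energy is 13.6 × 9 = 122.4 eV.
ΔE = 122.4 × (1/1² − 1/6²) = 122.4 × 0.9722 = 119.0 eV.
λ = hc/ΔE = 1240 / 119.0 = 10.4 nm.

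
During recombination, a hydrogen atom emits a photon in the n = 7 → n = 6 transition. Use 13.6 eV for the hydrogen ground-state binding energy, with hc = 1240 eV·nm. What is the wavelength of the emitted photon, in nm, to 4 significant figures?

ΔE = 13.60 × (1/6² − 1/7²) = 13.60 × 0.007370 = 0.1002 eV.
λ = hc/ΔE = 1240 / 0.1002 = 12370 nm.

12370 nm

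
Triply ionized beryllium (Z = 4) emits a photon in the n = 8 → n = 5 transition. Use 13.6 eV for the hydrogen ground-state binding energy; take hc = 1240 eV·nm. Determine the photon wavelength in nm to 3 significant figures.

234 nm

For Z = 4 the level energies scale as Z², so the effective Rydberg energy is 13.6 × 16 = 217.6 eV.
ΔE = 217.6 × (1/5² − 1/8²) = 217.6 × 0.02438 = 5.304 eV.
λ = hc/ΔE = 1240 / 5.304 = 234 nm.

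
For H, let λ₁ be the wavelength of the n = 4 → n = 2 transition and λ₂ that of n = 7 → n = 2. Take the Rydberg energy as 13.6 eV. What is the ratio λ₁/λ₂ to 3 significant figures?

1.22

λ ∝ 1/ΔE ∝ 1/(1/n_f² − 1/n_i²), and the Z² and hc factors cancel in the ratio.
λ₁/λ₂ = (1/2² − 1/7²)/(1/2² − 1/4²) = 0.2296/0.1875 = 1.22.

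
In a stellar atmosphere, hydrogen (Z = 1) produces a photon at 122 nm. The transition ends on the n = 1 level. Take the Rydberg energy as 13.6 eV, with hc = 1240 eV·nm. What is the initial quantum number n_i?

n_i = 2

The photon energy is ΔE = hc/λ = 1240 / 122 = 10.16 eV.
With Z = 1, ΔE = 13.60 × (1/n_f² − 1/n_i²), so 1/n_f² − 1/n_i² = 0.7473.
With n_f = 1: 1/n_i² = 1/1 − 0.7473 = 0.2527, so n_i ≈ 1.99.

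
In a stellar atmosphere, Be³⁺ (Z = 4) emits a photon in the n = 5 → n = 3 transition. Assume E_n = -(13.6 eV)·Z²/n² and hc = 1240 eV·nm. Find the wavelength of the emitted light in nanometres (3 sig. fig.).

For Z = 4 the level energies scale as Z², so the effective Rydberg energy is 13.6 × 16 = 217.6 eV.
ΔE = 217.6 × (1/3² − 1/5²) = 217.6 × 0.07111 = 15.47 eV.
λ = hc/ΔE = 1240 / 15.47 = 80.1 nm.

80.1 nm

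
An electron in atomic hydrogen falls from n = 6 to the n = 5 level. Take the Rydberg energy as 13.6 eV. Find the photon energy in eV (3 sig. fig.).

E_6 = −13.60/36 = −0.3778 eV and E_5 = −13.60/25 = −0.5440 eV.
The photon energy is |E_6 − E_5| = 0.166 eV.

0.166 eV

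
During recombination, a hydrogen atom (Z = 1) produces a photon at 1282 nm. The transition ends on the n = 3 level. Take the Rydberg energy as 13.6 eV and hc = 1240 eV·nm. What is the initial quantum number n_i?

n_i = 5

The photon energy is ΔE = hc/λ = 1240 / 1282 = 0.9672 eV.
With Z = 1, ΔE = 13.60 × (1/n_f² − 1/n_i²), so 1/n_f² − 1/n_i² = 0.07112.
With n_f = 3: 1/n_i² = 1/9 − 0.07112 = 0.03999, so n_i ≈ 5.00.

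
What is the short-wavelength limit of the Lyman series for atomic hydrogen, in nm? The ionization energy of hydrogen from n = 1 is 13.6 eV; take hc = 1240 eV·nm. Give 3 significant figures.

The Lyman series has lower level n_f = 1; the series limit corresponds to n_i → ∞.
ΔE_max = 13.6 × 1 / 1² = 13.60 eV.
λ_min = 1240 / 13.60 = 91.2 nm.

91.2 nm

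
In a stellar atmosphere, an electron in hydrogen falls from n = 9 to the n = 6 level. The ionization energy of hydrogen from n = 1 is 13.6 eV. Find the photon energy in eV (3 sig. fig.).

E_9 = −13.60/81 = −0.1679 eV and E_6 = −13.60/36 = −0.3778 eV.
The photon energy is |E_9 − E_6| = 0.210 eV.

0.210 eV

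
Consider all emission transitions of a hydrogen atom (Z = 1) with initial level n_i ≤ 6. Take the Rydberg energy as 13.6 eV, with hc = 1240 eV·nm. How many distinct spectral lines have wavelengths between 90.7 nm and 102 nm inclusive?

3

Enumerate all n_i → n_f pairs with 1 ≤ n_f < n_i ≤ 6 and compute λ = 1240 / [13.6·1·(1/n_f² − 1/n_i²)].
Lines falling in [90.7, 102] nm: 6→1 (93.78 nm), 5→1 (94.98 nm), 4→1 (97.25 nm).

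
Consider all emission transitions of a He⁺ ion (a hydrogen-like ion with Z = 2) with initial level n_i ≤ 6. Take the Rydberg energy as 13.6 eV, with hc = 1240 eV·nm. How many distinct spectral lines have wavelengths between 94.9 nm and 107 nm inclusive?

Enumerate all n_i → n_f pairs with 1 ≤ n_f < n_i ≤ 6 and compute λ = 1240 / [13.6·4·(1/n_f² − 1/n_i²)].
Lines falling in [94.9, 107] nm: 6→2 (102.6 nm).

1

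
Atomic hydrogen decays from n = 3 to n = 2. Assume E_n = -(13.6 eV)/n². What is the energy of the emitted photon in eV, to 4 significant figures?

1.889 eV

E_3 = −13.60/9 = −1.511 eV and E_2 = −13.60/4 = −3.400 eV.
The photon energy is |E_3 − E_2| = 1.889 eV.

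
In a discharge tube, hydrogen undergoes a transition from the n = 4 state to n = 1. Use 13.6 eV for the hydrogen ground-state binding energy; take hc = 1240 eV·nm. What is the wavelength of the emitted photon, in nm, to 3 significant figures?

ΔE = 13.60 × (1/1² − 1/4²) = 13.60 × 0.9375 = 12.75 eV.
λ = hc/ΔE = 1240 / 12.75 = 97.3 nm.
This line belongs to the Lyman series.

97.3 nm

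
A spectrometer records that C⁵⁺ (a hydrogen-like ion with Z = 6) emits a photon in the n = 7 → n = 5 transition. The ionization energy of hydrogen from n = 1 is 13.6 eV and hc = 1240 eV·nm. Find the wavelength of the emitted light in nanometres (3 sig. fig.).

For Z = 6 the level energies scale as Z², so the effective Rydberg energy is 13.6 × 36 = 489.6 eV.
ΔE = 489.6 × (1/5² − 1/7²) = 489.6 × 0.01959 = 9.592 eV.
λ = hc/ΔE = 1240 / 9.592 = 129 nm.

129 nm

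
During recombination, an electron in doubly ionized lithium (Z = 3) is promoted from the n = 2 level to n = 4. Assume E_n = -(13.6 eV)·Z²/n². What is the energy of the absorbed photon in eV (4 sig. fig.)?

The Bohr energies scale as Z², so for Z = 3: E_n = −122.4/n² eV.
E_4 = −122.4/16 = −7.650 eV and E_2 = −122.4/4 = −30.60 eV.
The photon energy is |E_4 − E_2| = 22.95 eV.

22.95 eV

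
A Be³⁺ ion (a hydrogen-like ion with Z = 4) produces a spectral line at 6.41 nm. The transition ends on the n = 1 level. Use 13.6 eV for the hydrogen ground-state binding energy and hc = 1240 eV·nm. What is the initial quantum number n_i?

The photon energy is ΔE = hc/λ = 1240 / 6.41 = 193.4 eV.
With Z = 4, ΔE = 217.6 × (1/n_f² − 1/n_i²), so 1/n_f² − 1/n_i² = 0.8890.
With n_f = 1: 1/n_i² = 1/1 − 0.8890 = 0.1110, so n_i ≈ 3.00.

n_i = 3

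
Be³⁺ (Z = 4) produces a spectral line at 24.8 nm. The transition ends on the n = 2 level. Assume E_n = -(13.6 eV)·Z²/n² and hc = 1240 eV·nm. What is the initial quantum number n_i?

n_i = 7

The photon energy is ΔE = hc/λ = 1240 / 24.8 = 50.00 eV.
With Z = 4, ΔE = 217.6 × (1/n_f² − 1/n_i²), so 1/n_f² − 1/n_i² = 0.2298.
With n_f = 2: 1/n_i² = 1/4 − 0.2298 = 0.02022, so n_i ≈ 7.03.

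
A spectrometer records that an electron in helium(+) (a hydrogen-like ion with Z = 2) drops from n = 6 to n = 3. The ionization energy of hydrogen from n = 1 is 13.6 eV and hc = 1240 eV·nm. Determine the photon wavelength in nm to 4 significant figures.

273.5 nm

For Z = 2 the level energies scale as Z², so the effective Rydberg energy is 13.6 × 4 = 54.40 eV.
ΔE = 54.40 × (1/3² − 1/6²) = 54.40 × 0.08333 = 4.533 eV.
λ = hc/ΔE = 1240 / 4.533 = 273.5 nm.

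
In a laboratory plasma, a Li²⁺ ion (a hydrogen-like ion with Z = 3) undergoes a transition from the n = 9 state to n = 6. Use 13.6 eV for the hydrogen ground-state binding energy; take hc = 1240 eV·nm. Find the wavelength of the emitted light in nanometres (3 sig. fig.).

656 nm

For Z = 3 the level energies scale as Z², so the effective Rydberg energy is 13.6 × 9 = 122.4 eV.
ΔE = 122.4 × (1/6² − 1/9²) = 122.4 × 0.01543 = 1.889 eV.
λ = hc/ΔE = 1240 / 1.889 = 656 nm.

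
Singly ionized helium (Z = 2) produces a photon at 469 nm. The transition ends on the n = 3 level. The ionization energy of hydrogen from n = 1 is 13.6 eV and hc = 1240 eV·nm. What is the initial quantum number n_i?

n_i = 4

The photon energy is ΔE = hc/λ = 1240 / 469 = 2.644 eV.
With Z = 2, ΔE = 54.40 × (1/n_f² − 1/n_i²), so 1/n_f² − 1/n_i² = 0.04860.
With n_f = 3: 1/n_i² = 1/9 − 0.04860 = 0.06251, so n_i ≈ 4.00.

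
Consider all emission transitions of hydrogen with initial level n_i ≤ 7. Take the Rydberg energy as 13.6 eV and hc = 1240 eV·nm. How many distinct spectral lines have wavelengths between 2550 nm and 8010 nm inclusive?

Enumerate all n_i → n_f pairs with 1 ≤ n_f < n_i ≤ 7 and compute λ = 1240 / [13.6·1·(1/n_f² − 1/n_i²)].
Lines falling in [2550, 8010] nm: 6→4 (2626 nm), 5→4 (4052 nm), 7→5 (4654 nm), 6→5 (7460 nm).

4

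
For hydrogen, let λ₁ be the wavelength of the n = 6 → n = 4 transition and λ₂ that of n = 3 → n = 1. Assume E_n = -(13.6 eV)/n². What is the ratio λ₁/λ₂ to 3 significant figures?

25.6

λ ∝ 1/ΔE ∝ 1/(1/n_f² − 1/n_i²), and the Z² and hc factors cancel in the ratio.
λ₁/λ₂ = (1/1² − 1/3²)/(1/4² − 1/6²) = 0.8889/0.03472 = 25.6.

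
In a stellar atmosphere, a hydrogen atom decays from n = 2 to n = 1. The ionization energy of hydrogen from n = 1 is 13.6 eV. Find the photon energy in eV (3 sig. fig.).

E_2 = −13.60/4 = −3.400 eV and E_1 = −13.60/1 = −13.60 eV.
The photon energy is |E_2 − E_1| = 10.2 eV.

10.2 eV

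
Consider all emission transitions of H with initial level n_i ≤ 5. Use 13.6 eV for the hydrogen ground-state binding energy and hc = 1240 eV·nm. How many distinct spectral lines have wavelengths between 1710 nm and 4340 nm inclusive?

2

Enumerate all n_i → n_f pairs with 1 ≤ n_f < n_i ≤ 5 and compute λ = 1240 / [13.6·1·(1/n_f² − 1/n_i²)].
Lines falling in [1710, 4340] nm: 4→3 (1876 nm), 5→4 (4052 nm).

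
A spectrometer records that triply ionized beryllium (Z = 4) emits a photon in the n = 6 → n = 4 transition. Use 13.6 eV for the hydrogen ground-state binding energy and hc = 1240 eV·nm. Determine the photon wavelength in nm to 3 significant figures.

For Z = 4 the level energies scale as Z², so the effective Rydberg energy is 13.6 × 16 = 217.6 eV.
ΔE = 217.6 × (1/4² − 1/6²) = 217.6 × 0.03472 = 7.556 eV.
λ = hc/ΔE = 1240 / 7.556 = 164 nm.

164 nm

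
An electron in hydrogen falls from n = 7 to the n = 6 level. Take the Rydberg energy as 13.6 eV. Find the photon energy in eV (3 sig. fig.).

E_7 = −13.60/49 = −0.2776 eV and E_6 = −13.60/36 = −0.3778 eV.
The photon energy is |E_7 − E_6| = 0.100 eV.

0.100 eV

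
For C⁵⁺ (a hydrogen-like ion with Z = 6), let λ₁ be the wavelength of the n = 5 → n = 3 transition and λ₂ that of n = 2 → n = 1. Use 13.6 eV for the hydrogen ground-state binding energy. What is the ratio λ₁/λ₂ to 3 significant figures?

10.5

λ ∝ 1/ΔE ∝ 1/(1/n_f² − 1/n_i²), and the Z² and hc factors cancel in the ratio.
λ₁/λ₂ = (1/1² − 1/2²)/(1/3² − 1/5²) = 0.7500/0.07111 = 10.5.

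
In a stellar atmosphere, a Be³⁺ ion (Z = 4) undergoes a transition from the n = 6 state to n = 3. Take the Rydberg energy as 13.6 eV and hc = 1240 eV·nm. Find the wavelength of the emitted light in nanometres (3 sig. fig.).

For Z = 4 the level energies scale as Z², so the effective Rydberg energy is 13.6 × 16 = 217.6 eV.
ΔE = 217.6 × (1/3² − 1/6²) = 217.6 × 0.08333 = 18.13 eV.
λ = hc/ΔE = 1240 / 18.13 = 68.4 nm.

68.4 nm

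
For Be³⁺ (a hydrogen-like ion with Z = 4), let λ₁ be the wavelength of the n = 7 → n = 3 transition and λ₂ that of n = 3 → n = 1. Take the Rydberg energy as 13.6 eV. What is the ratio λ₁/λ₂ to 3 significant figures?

λ ∝ 1/ΔE ∝ 1/(1/n_f² − 1/n_i²), and the Z² and hc factors cancel in the ratio.
λ₁/λ₂ = (1/1² − 1/3²)/(1/3² − 1/7²) = 0.8889/0.09070 = 9.80.

9.80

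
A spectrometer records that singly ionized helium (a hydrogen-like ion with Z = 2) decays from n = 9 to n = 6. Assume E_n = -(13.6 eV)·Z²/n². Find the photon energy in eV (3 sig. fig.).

The Bohr energies scale as Z², so for Z = 2: E_n = −54.40/n² eV.
E_9 = −54.40/81 = −0.6716 eV and E_6 = −54.40/36 = −1.511 eV.
The photon energy is |E_9 − E_6| = 0.840 eV.

0.840 eV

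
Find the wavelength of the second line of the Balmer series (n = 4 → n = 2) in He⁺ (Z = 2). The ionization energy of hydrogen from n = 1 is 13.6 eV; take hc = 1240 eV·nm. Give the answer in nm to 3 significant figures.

122 nm

The Balmer series terminates on n_f = 2; the second line has n_i = 2+2 = 4.
ΔE = 54.40 × (1/2² − 1/4²) = 10.20 eV.
λ = 1240 / 10.20 = 122 nm.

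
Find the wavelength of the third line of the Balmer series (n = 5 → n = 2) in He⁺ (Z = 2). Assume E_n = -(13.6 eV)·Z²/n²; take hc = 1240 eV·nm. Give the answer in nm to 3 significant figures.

109 nm

The Balmer series terminates on n_f = 2; the third line has n_i = 2+3 = 5.
ΔE = 54.40 × (1/2² − 1/5²) = 11.42 eV.
λ = 1240 / 11.42 = 109 nm.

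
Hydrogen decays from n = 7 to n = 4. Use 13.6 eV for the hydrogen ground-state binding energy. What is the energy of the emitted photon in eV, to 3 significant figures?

E_7 = −13.60/49 = −0.2776 eV and E_4 = −13.60/16 = −0.8500 eV.
The photon energy is |E_7 − E_4| = 0.572 eV.

0.572 eV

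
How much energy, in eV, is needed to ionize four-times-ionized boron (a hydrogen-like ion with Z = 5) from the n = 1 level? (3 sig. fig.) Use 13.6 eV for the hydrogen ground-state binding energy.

E_n = −13.6 Z²/n² = −340.0/n² eV for Z = 5.
E_1 = −340.0/1 = −340 eV, so ionization (to E = 0) requires 340 eV.

340 eV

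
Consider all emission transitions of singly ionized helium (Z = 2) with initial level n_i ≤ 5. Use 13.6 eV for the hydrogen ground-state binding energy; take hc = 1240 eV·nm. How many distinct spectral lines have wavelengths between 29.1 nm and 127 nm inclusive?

Enumerate all n_i → n_f pairs with 1 ≤ n_f < n_i ≤ 5 and compute λ = 1240 / [13.6·4·(1/n_f² − 1/n_i²)].
Lines falling in [29.1, 127] nm: 2→1 (30.39 nm), 5→2 (108.5 nm), 4→2 (121.6 nm).

3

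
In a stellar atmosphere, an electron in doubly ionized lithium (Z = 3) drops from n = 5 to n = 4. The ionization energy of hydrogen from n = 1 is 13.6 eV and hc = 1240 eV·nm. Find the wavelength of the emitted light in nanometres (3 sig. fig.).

For Z = 3 the level energies scale as Z², so the effective Rydberg energy is 13.6 × 9 = 122.4 eV.
ΔE = 122.4 × (1/4² − 1/5²) = 122.4 × 0.02250 = 2.754 eV.
λ = hc/ΔE = 1240 / 2.754 = 450 nm.

450 nm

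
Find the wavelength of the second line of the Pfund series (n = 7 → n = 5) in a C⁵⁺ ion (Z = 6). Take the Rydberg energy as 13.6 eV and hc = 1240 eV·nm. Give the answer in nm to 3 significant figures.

The Pfund series terminates on n_f = 5; the second line has n_i = 5+2 = 7.
ΔE = 489.6 × (1/5² − 1/7²) = 9.592 eV.
λ = 1240 / 9.592 = 129 nm.

129 nm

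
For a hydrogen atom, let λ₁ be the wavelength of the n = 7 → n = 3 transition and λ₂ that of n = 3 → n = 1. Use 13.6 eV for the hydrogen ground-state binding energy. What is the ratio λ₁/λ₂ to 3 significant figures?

λ ∝ 1/ΔE ∝ 1/(1/n_f² − 1/n_i²), and the Z² and hc factors cancel in the ratio.
λ₁/λ₂ = (1/1² − 1/3²)/(1/3² − 1/7²) = 0.8889/0.09070 = 9.80.

9.80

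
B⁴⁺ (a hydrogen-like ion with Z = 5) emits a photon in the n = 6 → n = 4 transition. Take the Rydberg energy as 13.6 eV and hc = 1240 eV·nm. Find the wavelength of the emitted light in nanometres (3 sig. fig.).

For Z = 5 the level energies scale as Z², so the effective Rydberg energy is 13.6 × 25 = 340.0 eV.
ΔE = 340.0 × (1/4² − 1/6²) = 340.0 × 0.03472 = 11.81 eV.
λ = hc/ΔE = 1240 / 11.81 = 105 nm.

105 nm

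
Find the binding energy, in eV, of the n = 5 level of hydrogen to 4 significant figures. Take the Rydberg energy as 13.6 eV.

0.5440 eV

E_5 = −13.60/25 = −0.5440 eV, so ionization (to E = 0) requires 0.5440 eV.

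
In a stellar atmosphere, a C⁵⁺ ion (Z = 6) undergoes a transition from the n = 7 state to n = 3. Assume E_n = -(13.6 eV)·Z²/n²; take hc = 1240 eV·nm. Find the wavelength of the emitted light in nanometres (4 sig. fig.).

For Z = 6 the level energies scale as Z², so the effective Rydberg energy is 13.6 × 36 = 489.6 eV.
ΔE = 489.6 × (1/3² − 1/7²) = 489.6 × 0.09070 = 44.41 eV.
λ = hc/ΔE = 1240 / 44.41 = 27.92 nm.

27.92 nm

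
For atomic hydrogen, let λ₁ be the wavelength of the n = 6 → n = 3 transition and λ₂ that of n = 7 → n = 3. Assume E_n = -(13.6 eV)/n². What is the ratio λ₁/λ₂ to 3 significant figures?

λ ∝ 1/ΔE ∝ 1/(1/n_f² − 1/n_i²), and the Z² and hc factors cancel in the ratio.
λ₁/λ₂ = (1/3² − 1/7²)/(1/3² − 1/6²) = 0.09070/0.08333 = 1.09.

1.09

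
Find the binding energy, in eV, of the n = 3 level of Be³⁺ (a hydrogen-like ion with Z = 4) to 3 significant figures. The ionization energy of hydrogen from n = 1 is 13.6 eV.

E_n = −13.6 Z²/n² = −217.6/n² eV for Z = 4.
E_3 = −217.6/9 = −24.2 eV, so ionization (to E = 0) requires 24.2 eV.

24.2 eV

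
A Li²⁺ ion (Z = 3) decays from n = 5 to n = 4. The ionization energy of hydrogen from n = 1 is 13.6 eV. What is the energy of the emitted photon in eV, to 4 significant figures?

The Bohr energies scale as Z², so for Z = 3: E_n = −122.4/n² eV.
E_5 = −122.4/25 = −4.896 eV and E_4 = −122.4/16 = −7.650 eV.
The photon energy is |E_5 − E_4| = 2.754 eV.

2.754 eV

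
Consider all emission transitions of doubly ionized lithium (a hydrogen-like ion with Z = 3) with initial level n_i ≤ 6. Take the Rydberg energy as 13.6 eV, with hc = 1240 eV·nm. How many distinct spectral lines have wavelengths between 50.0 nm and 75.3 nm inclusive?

Enumerate all n_i → n_f pairs with 1 ≤ n_f < n_i ≤ 6 and compute λ = 1240 / [13.6·9·(1/n_f² − 1/n_i²)].
Lines falling in [50.0, 75.3] nm: 4→2 (54.03 nm), 3→2 (72.94 nm).

2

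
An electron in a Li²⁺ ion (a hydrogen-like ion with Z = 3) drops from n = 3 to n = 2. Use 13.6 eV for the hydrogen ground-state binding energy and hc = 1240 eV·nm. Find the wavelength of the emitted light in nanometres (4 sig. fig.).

72.94 nm

For Z = 3 the level energies scale as Z², so the effective Rydberg energy is 13.6 × 9 = 122.4 eV.
ΔE = 122.4 × (1/2² − 1/3²) = 122.4 × 0.1389 = 17.00 eV.
λ = hc/ΔE = 1240 / 17.00 = 72.94 nm.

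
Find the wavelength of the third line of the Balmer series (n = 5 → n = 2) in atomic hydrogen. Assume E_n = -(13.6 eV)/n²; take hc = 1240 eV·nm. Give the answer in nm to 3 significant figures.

The Balmer series terminates on n_f = 2; the third line has n_i = 2+3 = 5.
ΔE = 13.60 × (1/2² − 1/5²) = 2.856 eV.
λ = 1240 / 2.856 = 434 nm.

434 nm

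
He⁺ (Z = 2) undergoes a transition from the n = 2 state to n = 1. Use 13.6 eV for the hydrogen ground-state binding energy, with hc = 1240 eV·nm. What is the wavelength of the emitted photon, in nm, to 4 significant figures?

For Z = 2 the level energies scale as Z², so the effective Rydberg energy is 13.6 × 4 = 54.40 eV.
ΔE = 54.40 × (1/1² − 1/2²) = 54.40 × 0.7500 = 40.80 eV.
λ = hc/ΔE = 1240 / 40.80 = 30.39 nm.

30.39 nm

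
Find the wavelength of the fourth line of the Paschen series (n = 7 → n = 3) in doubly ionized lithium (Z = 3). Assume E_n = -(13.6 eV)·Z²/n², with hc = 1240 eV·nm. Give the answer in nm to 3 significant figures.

112 nm

The Paschen series terminates on n_f = 3; the fourth line has n_i = 3+4 = 7.
ΔE = 122.4 × (1/3² − 1/7²) = 11.10 eV.
λ = 1240 / 11.10 = 112 nm.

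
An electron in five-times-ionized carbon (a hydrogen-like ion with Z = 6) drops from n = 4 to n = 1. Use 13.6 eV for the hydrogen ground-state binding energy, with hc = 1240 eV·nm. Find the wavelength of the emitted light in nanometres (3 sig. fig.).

For Z = 6 the level energies scale as Z², so the effective Rydberg energy is 13.6 × 36 = 489.6 eV.
ΔE = 489.6 × (1/1² − 1/4²) = 489.6 × 0.9375 = 459.0 eV.
λ = hc/ΔE = 1240 / 459.0 = 2.70 nm.

2.70 nm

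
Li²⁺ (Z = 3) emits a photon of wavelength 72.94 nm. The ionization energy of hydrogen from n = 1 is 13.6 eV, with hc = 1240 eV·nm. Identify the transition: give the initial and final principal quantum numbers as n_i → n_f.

The photon energy is ΔE = hc/λ = 1240 / 72.94 = 17.00 eV.
With Z = 3, ΔE = 122.4 × (1/n_f² − 1/n_i²), so 1/n_f² − 1/n_i² = 0.1389.
Trying n_f = 2 gives 1/n_i² = 0.1111, i.e. n_i ≈ 3; this pair matches.

n_i = 3, n_f = 2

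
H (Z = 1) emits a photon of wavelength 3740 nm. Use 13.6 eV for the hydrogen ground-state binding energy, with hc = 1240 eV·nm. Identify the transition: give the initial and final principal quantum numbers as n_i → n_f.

The photon energy is ΔE = hc/λ = 1240 / 3740 = 0.3316 eV.
With Z = 1, ΔE = 13.60 × (1/n_f² − 1/n_i²), so 1/n_f² − 1/n_i² = 0.02438.
Trying n_f = 5 gives 1/n_i² = 0.01562, i.e. n_i ≈ 8; this pair matches.

n_i = 8, n_f = 5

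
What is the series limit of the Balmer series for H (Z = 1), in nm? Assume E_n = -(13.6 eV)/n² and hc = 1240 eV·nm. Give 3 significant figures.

The Balmer series has lower level n_f = 2; the series limit corresponds to n_i → ∞.
ΔE_max = 13.6 × 1 / 2² = 3.400 eV.
λ_min = 1240 / 3.400 = 365 nm.

365 nm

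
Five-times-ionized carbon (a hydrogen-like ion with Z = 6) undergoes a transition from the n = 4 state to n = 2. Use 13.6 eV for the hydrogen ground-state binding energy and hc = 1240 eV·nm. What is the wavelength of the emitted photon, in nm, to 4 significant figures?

For Z = 6 the level energies scale as Z², so the effective Rydberg energy is 13.6 × 36 = 489.6 eV.
ΔE = 489.6 × (1/2² − 1/4²) = 489.6 × 0.1875 = 91.80 eV.
λ = hc/ΔE = 1240 / 91.80 = 13.51 nm.

13.51 nm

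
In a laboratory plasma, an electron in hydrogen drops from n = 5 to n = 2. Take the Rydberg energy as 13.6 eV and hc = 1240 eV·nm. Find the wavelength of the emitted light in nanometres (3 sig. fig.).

434 nm

ΔE = 13.60 × (1/2² − 1/5²) = 13.60 × 0.2100 = 2.856 eV.
λ = hc/ΔE = 1240 / 2.856 = 434 nm.
This line belongs to the Balmer series.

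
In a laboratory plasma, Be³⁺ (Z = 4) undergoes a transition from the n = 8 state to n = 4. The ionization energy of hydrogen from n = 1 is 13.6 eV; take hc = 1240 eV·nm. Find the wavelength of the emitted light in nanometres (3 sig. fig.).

122 nm

For Z = 4 the level energies scale as Z², so the effective Rydberg energy is 13.6 × 16 = 217.6 eV.
ΔE = 217.6 × (1/4² − 1/8²) = 217.6 × 0.04688 = 10.20 eV.
λ = hc/ΔE = 1240 / 10.20 = 122 nm.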